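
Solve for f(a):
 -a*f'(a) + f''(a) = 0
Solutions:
 f(a) = C1 + C2*erfi(sqrt(2)*a/2)


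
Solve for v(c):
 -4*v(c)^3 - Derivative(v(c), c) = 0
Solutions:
 v(c) = -sqrt(2)*sqrt(-1/(C1 - 4*c))/2
 v(c) = sqrt(2)*sqrt(-1/(C1 - 4*c))/2


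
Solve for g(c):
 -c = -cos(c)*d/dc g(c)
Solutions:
 g(c) = C1 + Integral(c/cos(c), c)


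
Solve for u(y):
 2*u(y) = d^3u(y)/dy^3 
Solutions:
 u(y) = C3*exp(2^(1/3)*y) + (C1*sin(2^(1/3)*sqrt(3)*y/2) + C2*cos(2^(1/3)*sqrt(3)*y/2))*exp(-2^(1/3)*y/2)


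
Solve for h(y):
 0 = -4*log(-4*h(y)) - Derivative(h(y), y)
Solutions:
 Integral(1/(log(-_y) + 2*log(2)), (_y, h(y)))/4 = C1 - y


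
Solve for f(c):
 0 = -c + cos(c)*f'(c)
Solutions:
 f(c) = C1 + Integral(c/cos(c), c)


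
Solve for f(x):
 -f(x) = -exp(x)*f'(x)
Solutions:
 f(x) = C1*exp(-exp(-x))


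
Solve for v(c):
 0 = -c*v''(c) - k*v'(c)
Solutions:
 v(c) = C1 + c^(1 - re(k))*(C2*sin(log(c)*Abs(im(k))) + C3*cos(log(c)*im(k)))


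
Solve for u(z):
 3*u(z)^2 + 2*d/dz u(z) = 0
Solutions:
 u(z) = 2/(C1 + 3*z)


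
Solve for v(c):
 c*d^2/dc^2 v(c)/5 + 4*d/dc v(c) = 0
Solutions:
 v(c) = C1 + C2/c^19


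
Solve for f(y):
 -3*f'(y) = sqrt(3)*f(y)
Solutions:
 f(y) = C1*exp(-sqrt(3)*y/3)


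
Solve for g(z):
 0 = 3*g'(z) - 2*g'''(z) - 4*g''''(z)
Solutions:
 g(z) = C1 + C2*exp(-z*((9*sqrt(79) + 80)^(-1/3) + 2 + (9*sqrt(79) + 80)^(1/3))/12)*sin(sqrt(3)*z*(-(9*sqrt(79) + 80)^(1/3) + (9*sqrt(79) + 80)^(-1/3))/12) + C3*exp(-z*((9*sqrt(79) + 80)^(-1/3) + 2 + (9*sqrt(79) + 80)^(1/3))/12)*cos(sqrt(3)*z*(-(9*sqrt(79) + 80)^(1/3) + (9*sqrt(79) + 80)^(-1/3))/12) + C4*exp(z*(-1 + (9*sqrt(79) + 80)^(-1/3) + (9*sqrt(79) + 80)^(1/3))/6)


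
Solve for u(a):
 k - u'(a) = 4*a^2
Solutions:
 u(a) = C1 - 4*a^3/3 + a*k


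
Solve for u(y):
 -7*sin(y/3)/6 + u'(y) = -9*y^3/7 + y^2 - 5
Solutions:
 u(y) = C1 - 9*y^4/28 + y^3/3 - 5*y - 7*cos(y/3)/2


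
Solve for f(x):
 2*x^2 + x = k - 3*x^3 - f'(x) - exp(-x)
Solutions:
 f(x) = C1 + k*x - 3*x^4/4 - 2*x^3/3 - x^2/2 + exp(-x)


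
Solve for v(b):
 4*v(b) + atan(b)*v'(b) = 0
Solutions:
 v(b) = C1*exp(-4*Integral(1/atan(b), b))


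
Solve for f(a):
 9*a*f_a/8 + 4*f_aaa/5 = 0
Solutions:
 f(a) = C1 + Integral(C2*airyai(-90^(1/3)*a/4) + C3*airybi(-90^(1/3)*a/4), a)


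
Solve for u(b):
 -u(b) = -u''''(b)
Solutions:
 u(b) = C1*exp(-b) + C2*exp(b) + C3*sin(b) + C4*cos(b)


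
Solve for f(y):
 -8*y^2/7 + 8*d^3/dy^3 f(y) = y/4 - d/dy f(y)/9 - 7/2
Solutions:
 f(y) = C1 + C2*sin(sqrt(2)*y/12) + C3*cos(sqrt(2)*y/12) + 24*y^3/7 + 9*y^2/8 - 21177*y/14


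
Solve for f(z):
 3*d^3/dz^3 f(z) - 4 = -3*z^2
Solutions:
 f(z) = C1 + C2*z + C3*z^2 - z^5/60 + 2*z^3/9


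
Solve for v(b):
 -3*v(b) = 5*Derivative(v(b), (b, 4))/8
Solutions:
 v(b) = (C1*sin(5^(3/4)*6^(1/4)*b/5) + C2*cos(5^(3/4)*6^(1/4)*b/5))*exp(-5^(3/4)*6^(1/4)*b/5) + (C3*sin(5^(3/4)*6^(1/4)*b/5) + C4*cos(5^(3/4)*6^(1/4)*b/5))*exp(5^(3/4)*6^(1/4)*b/5)


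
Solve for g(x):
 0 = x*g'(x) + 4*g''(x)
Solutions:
 g(x) = C1 + C2*erf(sqrt(2)*x/4)


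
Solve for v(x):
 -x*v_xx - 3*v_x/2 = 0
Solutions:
 v(x) = C1 + C2/sqrt(x)


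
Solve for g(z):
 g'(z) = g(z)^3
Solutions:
 g(z) = -sqrt(2)*sqrt(-1/(C1 + z))/2
 g(z) = sqrt(2)*sqrt(-1/(C1 + z))/2


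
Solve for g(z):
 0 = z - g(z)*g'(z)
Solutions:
 g(z) = -sqrt(C1 + z^2)
 g(z) = sqrt(C1 + z^2)


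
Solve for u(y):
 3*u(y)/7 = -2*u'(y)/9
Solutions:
 u(y) = C1*exp(-27*y/14)


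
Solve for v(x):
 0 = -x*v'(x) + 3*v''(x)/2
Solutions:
 v(x) = C1 + C2*erfi(sqrt(3)*x/3)


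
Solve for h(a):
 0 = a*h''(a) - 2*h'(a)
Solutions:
 h(a) = C1 + C2*a^3


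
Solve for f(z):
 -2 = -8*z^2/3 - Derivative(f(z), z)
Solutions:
 f(z) = C1 - 8*z^3/9 + 2*z


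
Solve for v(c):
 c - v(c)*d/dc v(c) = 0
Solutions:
 v(c) = -sqrt(C1 + c^2)
 v(c) = sqrt(C1 + c^2)


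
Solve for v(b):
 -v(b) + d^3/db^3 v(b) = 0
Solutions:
 v(b) = C3*exp(b) + (C1*sin(sqrt(3)*b/2) + C2*cos(sqrt(3)*b/2))*exp(-b/2)


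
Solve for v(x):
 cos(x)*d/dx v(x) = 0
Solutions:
 v(x) = C1


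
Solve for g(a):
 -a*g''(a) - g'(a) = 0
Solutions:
 g(a) = C1 + C2*log(a)


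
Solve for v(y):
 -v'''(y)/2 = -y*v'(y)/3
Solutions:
 v(y) = C1 + Integral(C2*airyai(2^(1/3)*3^(2/3)*y/3) + C3*airybi(2^(1/3)*3^(2/3)*y/3), y)


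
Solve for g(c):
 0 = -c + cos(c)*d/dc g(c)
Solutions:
 g(c) = C1 + Integral(c/cos(c), c)


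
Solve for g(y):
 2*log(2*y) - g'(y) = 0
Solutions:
 g(y) = C1 + 2*y*log(y) - 2*y + y*log(4)


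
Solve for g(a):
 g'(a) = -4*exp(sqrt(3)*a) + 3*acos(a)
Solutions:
 g(a) = C1 + 3*a*acos(a) - 3*sqrt(1 - a^2) - 4*sqrt(3)*exp(sqrt(3)*a)/3


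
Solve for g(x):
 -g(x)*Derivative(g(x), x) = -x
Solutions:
 g(x) = -sqrt(C1 + x^2)
 g(x) = sqrt(C1 + x^2)


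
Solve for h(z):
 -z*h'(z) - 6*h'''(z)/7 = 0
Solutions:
 h(z) = C1 + Integral(C2*airyai(-6^(2/3)*7^(1/3)*z/6) + C3*airybi(-6^(2/3)*7^(1/3)*z/6), z)


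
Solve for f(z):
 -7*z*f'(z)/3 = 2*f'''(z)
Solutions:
 f(z) = C1 + Integral(C2*airyai(-6^(2/3)*7^(1/3)*z/6) + C3*airybi(-6^(2/3)*7^(1/3)*z/6), z)


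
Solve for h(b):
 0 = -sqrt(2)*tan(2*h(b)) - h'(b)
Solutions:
 h(b) = -asin(C1*exp(-2*sqrt(2)*b))/2 + pi/2
 h(b) = asin(C1*exp(-2*sqrt(2)*b))/2


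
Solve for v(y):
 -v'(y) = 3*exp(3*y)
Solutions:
 v(y) = C1 - exp(3*y)


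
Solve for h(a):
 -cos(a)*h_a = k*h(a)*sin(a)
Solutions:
 h(a) = C1*exp(k*log(cos(a)))


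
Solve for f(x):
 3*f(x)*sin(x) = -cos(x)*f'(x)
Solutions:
 f(x) = C1*cos(x)^3


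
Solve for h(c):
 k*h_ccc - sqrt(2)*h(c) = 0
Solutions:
 h(c) = C1*exp(2^(1/6)*c*(1/k)^(1/3)) + C2*exp(2^(1/6)*c*(-1 + sqrt(3)*I)*(1/k)^(1/3)/2) + C3*exp(-2^(1/6)*c*(1 + sqrt(3)*I)*(1/k)^(1/3)/2)


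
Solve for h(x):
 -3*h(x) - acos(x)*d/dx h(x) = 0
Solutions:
 h(x) = C1*exp(-3*Integral(1/acos(x), x))


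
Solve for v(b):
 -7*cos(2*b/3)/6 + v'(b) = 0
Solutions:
 v(b) = C1 + 7*sin(2*b/3)/4


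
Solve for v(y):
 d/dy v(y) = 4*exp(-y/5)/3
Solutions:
 v(y) = C1 - 20*exp(-y/5)/3


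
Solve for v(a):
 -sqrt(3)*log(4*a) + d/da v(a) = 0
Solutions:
 v(a) = C1 + sqrt(3)*a*log(a) - sqrt(3)*a + 2*sqrt(3)*a*log(2)


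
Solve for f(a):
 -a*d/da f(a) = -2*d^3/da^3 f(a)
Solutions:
 f(a) = C1 + Integral(C2*airyai(2^(2/3)*a/2) + C3*airybi(2^(2/3)*a/2), a)


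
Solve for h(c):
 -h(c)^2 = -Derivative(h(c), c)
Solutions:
 h(c) = -1/(C1 + c)


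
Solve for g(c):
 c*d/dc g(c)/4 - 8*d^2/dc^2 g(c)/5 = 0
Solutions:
 g(c) = C1 + C2*erfi(sqrt(5)*c/8)


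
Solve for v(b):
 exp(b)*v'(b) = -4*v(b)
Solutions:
 v(b) = C1*exp(4*exp(-b))


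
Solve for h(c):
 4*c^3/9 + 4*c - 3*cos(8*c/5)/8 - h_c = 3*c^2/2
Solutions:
 h(c) = C1 + c^4/9 - c^3/2 + 2*c^2 - 15*sin(8*c/5)/64


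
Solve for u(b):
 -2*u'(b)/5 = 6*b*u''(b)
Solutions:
 u(b) = C1 + C2*b^(14/15)


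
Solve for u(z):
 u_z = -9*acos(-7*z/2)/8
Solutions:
 u(z) = C1 - 9*z*acos(-7*z/2)/8 - 9*sqrt(4 - 49*z^2)/56


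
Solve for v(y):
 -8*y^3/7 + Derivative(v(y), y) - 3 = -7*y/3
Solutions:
 v(y) = C1 + 2*y^4/7 - 7*y^2/6 + 3*y


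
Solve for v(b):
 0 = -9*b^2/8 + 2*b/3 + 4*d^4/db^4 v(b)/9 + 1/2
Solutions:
 v(b) = C1 + C2*b + C3*b^2 + C4*b^3 + 9*b^6/1280 - b^5/80 - 3*b^4/64


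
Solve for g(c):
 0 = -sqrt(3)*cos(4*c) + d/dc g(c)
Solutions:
 g(c) = C1 + sqrt(3)*sin(4*c)/4


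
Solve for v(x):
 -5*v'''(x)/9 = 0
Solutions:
 v(x) = C1 + C2*x + C3*x^2


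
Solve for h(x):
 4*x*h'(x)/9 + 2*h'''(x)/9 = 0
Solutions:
 h(x) = C1 + Integral(C2*airyai(-2^(1/3)*x) + C3*airybi(-2^(1/3)*x), x)


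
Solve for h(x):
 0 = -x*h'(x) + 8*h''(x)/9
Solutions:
 h(x) = C1 + C2*erfi(3*x/4)


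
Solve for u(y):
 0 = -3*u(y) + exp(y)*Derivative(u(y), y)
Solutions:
 u(y) = C1*exp(-3*exp(-y))


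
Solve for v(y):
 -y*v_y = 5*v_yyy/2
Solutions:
 v(y) = C1 + Integral(C2*airyai(-2^(1/3)*5^(2/3)*y/5) + C3*airybi(-2^(1/3)*5^(2/3)*y/5), y)


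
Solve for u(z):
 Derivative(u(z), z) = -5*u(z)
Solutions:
 u(z) = C1*exp(-5*z)


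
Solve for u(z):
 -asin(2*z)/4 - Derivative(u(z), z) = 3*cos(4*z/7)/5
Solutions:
 u(z) = C1 - z*asin(2*z)/4 - sqrt(1 - 4*z^2)/8 - 21*sin(4*z/7)/20


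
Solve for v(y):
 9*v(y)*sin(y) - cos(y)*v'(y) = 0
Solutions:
 v(y) = C1/cos(y)^9


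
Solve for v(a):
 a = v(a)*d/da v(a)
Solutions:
 v(a) = -sqrt(C1 + a^2)
 v(a) = sqrt(C1 + a^2)


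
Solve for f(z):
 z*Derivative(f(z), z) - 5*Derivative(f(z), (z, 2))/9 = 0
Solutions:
 f(z) = C1 + C2*erfi(3*sqrt(10)*z/10)


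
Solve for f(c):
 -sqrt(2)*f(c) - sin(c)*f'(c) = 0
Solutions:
 f(c) = C1*(cos(c) + 1)^(sqrt(2)/2)/(cos(c) - 1)^(sqrt(2)/2)


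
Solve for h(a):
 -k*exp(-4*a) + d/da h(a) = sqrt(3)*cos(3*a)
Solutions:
 h(a) = C1 - k*exp(-4*a)/4 + sqrt(3)*sin(3*a)/3


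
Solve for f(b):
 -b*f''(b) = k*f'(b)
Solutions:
 f(b) = C1 + b^(1 - re(k))*(C2*sin(log(b)*Abs(im(k))) + C3*cos(log(b)*im(k)))


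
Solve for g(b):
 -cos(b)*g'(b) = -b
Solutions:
 g(b) = C1 + Integral(b/cos(b), b)


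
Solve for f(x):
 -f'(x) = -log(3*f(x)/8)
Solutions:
 Integral(1/(-log(_y) - log(3) + 3*log(2)), (_y, f(x))) = C1 - x


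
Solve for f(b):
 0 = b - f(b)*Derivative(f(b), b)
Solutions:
 f(b) = -sqrt(C1 + b^2)
 f(b) = sqrt(C1 + b^2)


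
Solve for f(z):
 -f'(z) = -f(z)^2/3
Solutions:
 f(z) = -3/(C1 + z)


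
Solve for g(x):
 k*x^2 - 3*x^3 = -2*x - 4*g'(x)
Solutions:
 g(x) = C1 - k*x^3/12 + 3*x^4/16 - x^2/4


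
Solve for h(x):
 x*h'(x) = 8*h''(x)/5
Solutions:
 h(x) = C1 + C2*erfi(sqrt(5)*x/4)


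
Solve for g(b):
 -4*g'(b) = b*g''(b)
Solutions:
 g(b) = C1 + C2/b^3


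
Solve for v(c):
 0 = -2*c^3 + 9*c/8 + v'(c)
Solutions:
 v(c) = C1 + c^4/2 - 9*c^2/16


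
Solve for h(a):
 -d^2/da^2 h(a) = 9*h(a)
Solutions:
 h(a) = C1*sin(3*a) + C2*cos(3*a)


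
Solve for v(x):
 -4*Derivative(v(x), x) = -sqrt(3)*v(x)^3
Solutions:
 v(x) = -sqrt(2)*sqrt(-1/(C1 + sqrt(3)*x))
 v(x) = sqrt(2)*sqrt(-1/(C1 + sqrt(3)*x))


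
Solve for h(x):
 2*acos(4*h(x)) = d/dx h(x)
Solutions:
 Integral(1/acos(4*_y), (_y, h(x))) = C1 + 2*x


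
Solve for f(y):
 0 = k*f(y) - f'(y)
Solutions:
 f(y) = C1*exp(k*y)


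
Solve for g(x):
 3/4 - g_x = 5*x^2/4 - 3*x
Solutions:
 g(x) = C1 - 5*x^3/12 + 3*x^2/2 + 3*x/4


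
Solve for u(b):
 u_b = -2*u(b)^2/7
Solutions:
 u(b) = 7/(C1 + 2*b)


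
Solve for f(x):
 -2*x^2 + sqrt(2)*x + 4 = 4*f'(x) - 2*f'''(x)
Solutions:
 f(x) = C1 + C2*exp(-sqrt(2)*x) + C3*exp(sqrt(2)*x) - x^3/6 + sqrt(2)*x^2/8 + x/2


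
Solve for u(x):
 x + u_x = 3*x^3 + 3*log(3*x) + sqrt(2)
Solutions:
 u(x) = C1 + 3*x^4/4 - x^2/2 + 3*x*log(x) - 3*x + sqrt(2)*x + x*log(27)


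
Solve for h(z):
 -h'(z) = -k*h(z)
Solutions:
 h(z) = C1*exp(k*z)


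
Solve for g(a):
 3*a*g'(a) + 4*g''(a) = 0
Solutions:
 g(a) = C1 + C2*erf(sqrt(6)*a/4)


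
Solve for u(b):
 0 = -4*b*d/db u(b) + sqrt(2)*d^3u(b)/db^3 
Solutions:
 u(b) = C1 + Integral(C2*airyai(sqrt(2)*b) + C3*airybi(sqrt(2)*b), b)


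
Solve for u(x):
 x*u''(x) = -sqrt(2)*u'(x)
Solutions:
 u(x) = C1 + C2*x^(1 - sqrt(2))


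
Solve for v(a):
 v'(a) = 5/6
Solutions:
 v(a) = C1 + 5*a/6


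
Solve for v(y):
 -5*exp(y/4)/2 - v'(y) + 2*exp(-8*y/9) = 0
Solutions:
 v(y) = C1 - 10*exp(y/4) - 9*exp(-8*y/9)/4


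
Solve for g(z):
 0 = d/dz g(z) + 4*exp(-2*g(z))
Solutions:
 g(z) = log(-sqrt(C1 - 8*z))
 g(z) = log(C1 - 8*z)/2


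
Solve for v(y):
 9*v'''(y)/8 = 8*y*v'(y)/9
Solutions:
 v(y) = C1 + Integral(C2*airyai(4*3^(2/3)*y/9) + C3*airybi(4*3^(2/3)*y/9), y)


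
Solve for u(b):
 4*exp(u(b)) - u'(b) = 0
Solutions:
 u(b) = log(-1/(C1 + 4*b))


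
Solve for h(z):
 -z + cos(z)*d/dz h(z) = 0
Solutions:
 h(z) = C1 + Integral(z/cos(z), z)


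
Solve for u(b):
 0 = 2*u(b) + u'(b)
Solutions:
 u(b) = C1*exp(-2*b)


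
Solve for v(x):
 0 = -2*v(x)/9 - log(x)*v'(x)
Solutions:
 v(x) = C1*exp(-2*li(x)/9)


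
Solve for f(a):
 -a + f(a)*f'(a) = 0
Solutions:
 f(a) = -sqrt(C1 + a^2)
 f(a) = sqrt(C1 + a^2)


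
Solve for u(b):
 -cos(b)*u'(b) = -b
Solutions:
 u(b) = C1 + Integral(b/cos(b), b)


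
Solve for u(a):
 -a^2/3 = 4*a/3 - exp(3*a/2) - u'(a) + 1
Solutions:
 u(a) = C1 + a^3/9 + 2*a^2/3 + a - 2*exp(3*a/2)/3


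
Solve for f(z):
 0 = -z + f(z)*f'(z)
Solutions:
 f(z) = -sqrt(C1 + z^2)
 f(z) = sqrt(C1 + z^2)


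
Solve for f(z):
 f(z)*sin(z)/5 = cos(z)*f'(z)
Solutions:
 f(z) = C1/cos(z)^(1/5)


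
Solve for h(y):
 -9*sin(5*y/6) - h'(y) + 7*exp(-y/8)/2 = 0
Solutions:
 h(y) = C1 + 54*cos(5*y/6)/5 - 28*exp(-y/8)


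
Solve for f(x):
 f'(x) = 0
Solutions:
 f(x) = C1


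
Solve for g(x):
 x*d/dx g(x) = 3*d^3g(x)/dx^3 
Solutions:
 g(x) = C1 + Integral(C2*airyai(3^(2/3)*x/3) + C3*airybi(3^(2/3)*x/3), x)


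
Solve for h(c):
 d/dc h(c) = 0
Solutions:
 h(c) = C1


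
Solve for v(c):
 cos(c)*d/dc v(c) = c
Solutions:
 v(c) = C1 + Integral(c/cos(c), c)


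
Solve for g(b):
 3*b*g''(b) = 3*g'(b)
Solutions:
 g(b) = C1 + C2*b^2


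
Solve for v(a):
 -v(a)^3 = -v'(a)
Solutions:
 v(a) = -sqrt(2)*sqrt(-1/(C1 + a))/2
 v(a) = sqrt(2)*sqrt(-1/(C1 + a))/2


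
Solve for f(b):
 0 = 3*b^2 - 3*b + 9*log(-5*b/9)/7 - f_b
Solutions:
 f(b) = C1 + b^3 - 3*b^2/2 + 9*b*log(-b)/7 + 9*b*(-2*log(3) - 1 + log(5))/7


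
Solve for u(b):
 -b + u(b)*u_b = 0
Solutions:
 u(b) = -sqrt(C1 + b^2)
 u(b) = sqrt(C1 + b^2)


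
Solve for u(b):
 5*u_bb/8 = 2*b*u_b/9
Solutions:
 u(b) = C1 + C2*erfi(2*sqrt(10)*b/15)


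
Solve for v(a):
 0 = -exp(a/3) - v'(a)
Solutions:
 v(a) = C1 - 3*exp(a/3)


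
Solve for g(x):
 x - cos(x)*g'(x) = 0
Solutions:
 g(x) = C1 + Integral(x/cos(x), x)


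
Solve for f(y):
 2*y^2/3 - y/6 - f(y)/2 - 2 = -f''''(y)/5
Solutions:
 f(y) = C1*exp(-2^(3/4)*5^(1/4)*y/2) + C2*exp(2^(3/4)*5^(1/4)*y/2) + C3*sin(2^(3/4)*5^(1/4)*y/2) + C4*cos(2^(3/4)*5^(1/4)*y/2) + 4*y^2/3 - y/3 - 4


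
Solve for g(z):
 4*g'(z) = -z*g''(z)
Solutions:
 g(z) = C1 + C2/z^3


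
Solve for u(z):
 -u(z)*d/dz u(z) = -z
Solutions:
 u(z) = -sqrt(C1 + z^2)
 u(z) = sqrt(C1 + z^2)


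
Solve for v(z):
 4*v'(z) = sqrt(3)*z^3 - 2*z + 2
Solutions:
 v(z) = C1 + sqrt(3)*z^4/16 - z^2/4 + z/2


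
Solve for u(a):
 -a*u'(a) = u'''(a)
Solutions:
 u(a) = C1 + Integral(C2*airyai(-a) + C3*airybi(-a), a)


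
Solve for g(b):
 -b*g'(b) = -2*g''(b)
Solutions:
 g(b) = C1 + C2*erfi(b/2)


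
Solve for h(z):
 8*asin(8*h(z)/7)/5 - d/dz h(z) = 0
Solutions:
 Integral(1/asin(8*_y/7), (_y, h(z))) = C1 + 8*z/5


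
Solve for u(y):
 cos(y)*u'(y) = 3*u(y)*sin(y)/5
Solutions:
 u(y) = C1/cos(y)^(3/5)


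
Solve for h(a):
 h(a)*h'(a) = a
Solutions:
 h(a) = -sqrt(C1 + a^2)
 h(a) = sqrt(C1 + a^2)


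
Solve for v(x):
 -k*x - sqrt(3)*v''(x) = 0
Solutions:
 v(x) = C1 + C2*x - sqrt(3)*k*x^3/18


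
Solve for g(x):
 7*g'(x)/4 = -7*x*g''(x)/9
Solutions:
 g(x) = C1 + C2/x^(5/4)


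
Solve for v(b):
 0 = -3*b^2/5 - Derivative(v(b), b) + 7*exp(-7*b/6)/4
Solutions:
 v(b) = C1 - b^3/5 - 3*exp(-7*b/6)/2


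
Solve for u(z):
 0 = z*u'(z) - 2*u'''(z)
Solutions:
 u(z) = C1 + Integral(C2*airyai(2^(2/3)*z/2) + C3*airybi(2^(2/3)*z/2), z)


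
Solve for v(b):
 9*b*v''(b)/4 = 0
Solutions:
 v(b) = C1 + C2*b


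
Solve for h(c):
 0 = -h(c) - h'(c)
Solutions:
 h(c) = C1*exp(-c)


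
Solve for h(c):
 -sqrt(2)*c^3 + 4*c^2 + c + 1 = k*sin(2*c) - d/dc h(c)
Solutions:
 h(c) = C1 + sqrt(2)*c^4/4 - 4*c^3/3 - c^2/2 - c - k*cos(2*c)/2


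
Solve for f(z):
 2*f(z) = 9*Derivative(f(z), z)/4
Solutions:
 f(z) = C1*exp(8*z/9)


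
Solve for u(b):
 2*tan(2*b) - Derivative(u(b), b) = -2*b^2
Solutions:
 u(b) = C1 + 2*b^3/3 - log(cos(2*b))


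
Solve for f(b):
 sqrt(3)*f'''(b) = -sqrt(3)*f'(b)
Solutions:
 f(b) = C1 + C2*sin(b) + C3*cos(b)


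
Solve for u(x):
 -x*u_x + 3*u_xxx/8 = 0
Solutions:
 u(x) = C1 + Integral(C2*airyai(2*3^(2/3)*x/3) + C3*airybi(2*3^(2/3)*x/3), x)


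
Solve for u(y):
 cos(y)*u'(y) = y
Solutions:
 u(y) = C1 + Integral(y/cos(y), y)


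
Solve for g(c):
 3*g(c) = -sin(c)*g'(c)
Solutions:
 g(c) = C1*(cos(c) + 1)^(3/2)/(cos(c) - 1)^(3/2)


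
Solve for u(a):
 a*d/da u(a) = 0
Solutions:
 u(a) = C1


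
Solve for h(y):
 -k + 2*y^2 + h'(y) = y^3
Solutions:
 h(y) = C1 + k*y + y^4/4 - 2*y^3/3


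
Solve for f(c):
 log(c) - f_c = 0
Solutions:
 f(c) = C1 + c*log(c) - c


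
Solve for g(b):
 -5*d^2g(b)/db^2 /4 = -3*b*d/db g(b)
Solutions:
 g(b) = C1 + C2*erfi(sqrt(30)*b/5)


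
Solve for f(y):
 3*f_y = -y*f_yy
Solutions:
 f(y) = C1 + C2/y^2


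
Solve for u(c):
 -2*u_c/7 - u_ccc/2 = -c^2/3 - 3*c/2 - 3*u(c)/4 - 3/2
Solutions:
 u(c) = C1*exp(42^(1/3)*c*(-(1323 + sqrt(1771833))^(1/3) + 8*42^(1/3)/(1323 + sqrt(1771833))^(1/3))/84)*sin(14^(1/3)*3^(1/6)*c*(24*14^(1/3)/(1323 + sqrt(1771833))^(1/3) + 3^(2/3)*(1323 + sqrt(1771833))^(1/3))/84) + C2*exp(42^(1/3)*c*(-(1323 + sqrt(1771833))^(1/3) + 8*42^(1/3)/(1323 + sqrt(1771833))^(1/3))/84)*cos(14^(1/3)*3^(1/6)*c*(24*14^(1/3)/(1323 + sqrt(1771833))^(1/3) + 3^(2/3)*(1323 + sqrt(1771833))^(1/3))/84) + C3*exp(-42^(1/3)*c*(-(1323 + sqrt(1771833))^(1/3) + 8*42^(1/3)/(1323 + sqrt(1771833))^(1/3))/42) - 4*c^2/9 - 442*c/189 - 11474/3969


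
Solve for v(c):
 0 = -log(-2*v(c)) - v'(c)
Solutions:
 Integral(1/(log(-_y) + log(2)), (_y, v(c))) = C1 - c


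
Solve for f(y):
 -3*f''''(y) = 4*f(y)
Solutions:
 f(y) = (C1*sin(3^(3/4)*y/3) + C2*cos(3^(3/4)*y/3))*exp(-3^(3/4)*y/3) + (C3*sin(3^(3/4)*y/3) + C4*cos(3^(3/4)*y/3))*exp(3^(3/4)*y/3)


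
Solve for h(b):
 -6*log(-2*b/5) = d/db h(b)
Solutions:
 h(b) = C1 - 6*b*log(-b) + 6*b*(-log(2) + 1 + log(5))


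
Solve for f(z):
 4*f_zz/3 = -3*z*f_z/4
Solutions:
 f(z) = C1 + C2*erf(3*sqrt(2)*z/8)


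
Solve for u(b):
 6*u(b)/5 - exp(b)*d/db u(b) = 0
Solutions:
 u(b) = C1*exp(-6*exp(-b)/5)


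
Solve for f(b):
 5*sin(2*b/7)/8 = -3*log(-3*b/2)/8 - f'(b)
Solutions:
 f(b) = C1 - 3*b*log(-b)/8 - 3*b*log(3)/8 + 3*b*log(2)/8 + 3*b/8 + 35*cos(2*b/7)/16


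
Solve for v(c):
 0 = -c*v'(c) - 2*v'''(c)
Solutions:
 v(c) = C1 + Integral(C2*airyai(-2^(2/3)*c/2) + C3*airybi(-2^(2/3)*c/2), c)


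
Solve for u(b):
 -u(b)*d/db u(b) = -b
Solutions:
 u(b) = -sqrt(C1 + b^2)
 u(b) = sqrt(C1 + b^2)


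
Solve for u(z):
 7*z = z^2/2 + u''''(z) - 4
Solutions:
 u(z) = C1 + C2*z + C3*z^2 + C4*z^3 - z^6/720 + 7*z^5/120 + z^4/6


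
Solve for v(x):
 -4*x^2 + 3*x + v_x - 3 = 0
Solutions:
 v(x) = C1 + 4*x^3/3 - 3*x^2/2 + 3*x


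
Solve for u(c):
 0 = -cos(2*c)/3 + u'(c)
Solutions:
 u(c) = C1 + sin(2*c)/6


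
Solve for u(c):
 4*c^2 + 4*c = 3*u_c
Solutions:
 u(c) = C1 + 4*c^3/9 + 2*c^2/3


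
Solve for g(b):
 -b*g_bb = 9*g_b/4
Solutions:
 g(b) = C1 + C2/b^(5/4)


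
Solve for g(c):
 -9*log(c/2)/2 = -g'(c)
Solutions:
 g(c) = C1 + 9*c*log(c)/2 - 9*c/2 - 9*c*log(2)/2


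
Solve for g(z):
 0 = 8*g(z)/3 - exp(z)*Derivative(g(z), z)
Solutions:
 g(z) = C1*exp(-8*exp(-z)/3)


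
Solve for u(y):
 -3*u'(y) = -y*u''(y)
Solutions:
 u(y) = C1 + C2*y^4


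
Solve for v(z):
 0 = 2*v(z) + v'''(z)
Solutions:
 v(z) = C3*exp(-2^(1/3)*z) + (C1*sin(2^(1/3)*sqrt(3)*z/2) + C2*cos(2^(1/3)*sqrt(3)*z/2))*exp(2^(1/3)*z/2)


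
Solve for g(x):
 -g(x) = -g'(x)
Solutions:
 g(x) = C1*exp(x)


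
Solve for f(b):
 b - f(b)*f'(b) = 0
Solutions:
 f(b) = -sqrt(C1 + b^2)
 f(b) = sqrt(C1 + b^2)


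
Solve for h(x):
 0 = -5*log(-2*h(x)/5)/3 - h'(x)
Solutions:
 3*Integral(1/(log(-_y) - log(5) + log(2)), (_y, h(x)))/5 = C1 - x


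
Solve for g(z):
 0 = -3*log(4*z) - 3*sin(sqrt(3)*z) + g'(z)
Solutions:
 g(z) = C1 + 3*z*log(z) - 3*z + 6*z*log(2) - sqrt(3)*cos(sqrt(3)*z)


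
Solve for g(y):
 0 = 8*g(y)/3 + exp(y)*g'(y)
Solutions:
 g(y) = C1*exp(8*exp(-y)/3)


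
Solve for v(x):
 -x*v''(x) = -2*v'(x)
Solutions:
 v(x) = C1 + C2*x^3


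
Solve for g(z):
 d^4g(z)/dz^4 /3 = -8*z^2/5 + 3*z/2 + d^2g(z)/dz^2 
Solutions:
 g(z) = C1 + C2*z + C3*exp(-sqrt(3)*z) + C4*exp(sqrt(3)*z) + 2*z^4/15 - z^3/4 + 8*z^2/15


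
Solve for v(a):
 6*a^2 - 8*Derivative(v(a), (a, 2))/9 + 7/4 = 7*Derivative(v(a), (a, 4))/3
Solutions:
 v(a) = C1 + C2*a + C3*sin(2*sqrt(42)*a/21) + C4*cos(2*sqrt(42)*a/21) + 9*a^4/16 - 1071*a^2/64


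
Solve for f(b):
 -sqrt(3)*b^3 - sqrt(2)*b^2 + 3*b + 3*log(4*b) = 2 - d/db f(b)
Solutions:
 f(b) = C1 + sqrt(3)*b^4/4 + sqrt(2)*b^3/3 - 3*b^2/2 - 3*b*log(b) - b*log(64) + 5*b


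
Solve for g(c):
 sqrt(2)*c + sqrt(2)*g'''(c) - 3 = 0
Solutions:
 g(c) = C1 + C2*c + C3*c^2 - c^4/24 + sqrt(2)*c^3/4


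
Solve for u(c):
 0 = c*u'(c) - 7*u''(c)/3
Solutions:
 u(c) = C1 + C2*erfi(sqrt(42)*c/14)


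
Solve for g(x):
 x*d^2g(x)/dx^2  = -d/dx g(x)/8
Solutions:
 g(x) = C1 + C2*x^(7/8)


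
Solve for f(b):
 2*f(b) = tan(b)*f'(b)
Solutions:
 f(b) = C1*sin(b)^2


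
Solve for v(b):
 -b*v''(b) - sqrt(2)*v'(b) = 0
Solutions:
 v(b) = C1 + C2*b^(1 - sqrt(2))


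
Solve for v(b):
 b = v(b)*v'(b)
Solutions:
 v(b) = -sqrt(C1 + b^2)
 v(b) = sqrt(C1 + b^2)


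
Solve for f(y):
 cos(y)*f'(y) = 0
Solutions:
 f(y) = C1


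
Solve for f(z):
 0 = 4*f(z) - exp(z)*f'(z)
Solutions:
 f(z) = C1*exp(-4*exp(-z))


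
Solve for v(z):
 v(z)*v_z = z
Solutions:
 v(z) = -sqrt(C1 + z^2)
 v(z) = sqrt(C1 + z^2)


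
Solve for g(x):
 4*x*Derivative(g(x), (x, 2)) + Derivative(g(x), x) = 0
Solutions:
 g(x) = C1 + C2*x^(3/4)


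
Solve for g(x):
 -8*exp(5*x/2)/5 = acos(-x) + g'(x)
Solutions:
 g(x) = C1 - x*acos(-x) - sqrt(1 - x^2) - 16*exp(5*x/2)/25


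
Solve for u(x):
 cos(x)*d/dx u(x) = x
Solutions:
 u(x) = C1 + Integral(x/cos(x), x)


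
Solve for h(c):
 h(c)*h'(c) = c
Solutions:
 h(c) = -sqrt(C1 + c^2)
 h(c) = sqrt(C1 + c^2)


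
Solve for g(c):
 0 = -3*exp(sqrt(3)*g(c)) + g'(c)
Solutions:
 g(c) = sqrt(3)*(2*log(-1/(C1 + 3*c)) - log(3))/6


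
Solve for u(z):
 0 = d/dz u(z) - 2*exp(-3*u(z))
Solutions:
 u(z) = log(C1 + 6*z)/3
 u(z) = log((-3^(1/3) - 3^(5/6)*I)*(C1 + 2*z)^(1/3)/2)
 u(z) = log((-3^(1/3) + 3^(5/6)*I)*(C1 + 2*z)^(1/3)/2)


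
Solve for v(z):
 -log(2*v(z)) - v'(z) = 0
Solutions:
 Integral(1/(log(_y) + log(2)), (_y, v(z))) = C1 - z


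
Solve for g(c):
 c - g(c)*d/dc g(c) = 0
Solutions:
 g(c) = -sqrt(C1 + c^2)
 g(c) = sqrt(C1 + c^2)


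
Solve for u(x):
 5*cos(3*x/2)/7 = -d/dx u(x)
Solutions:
 u(x) = C1 - 10*sin(3*x/2)/21


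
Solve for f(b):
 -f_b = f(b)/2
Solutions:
 f(b) = C1*exp(-b/2)


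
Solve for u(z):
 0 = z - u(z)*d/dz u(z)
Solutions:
 u(z) = -sqrt(C1 + z^2)
 u(z) = sqrt(C1 + z^2)


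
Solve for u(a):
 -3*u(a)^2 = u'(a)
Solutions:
 u(a) = 1/(C1 + 3*a)


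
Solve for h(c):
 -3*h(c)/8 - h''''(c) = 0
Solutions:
 h(c) = (C1*sin(2^(3/4)*3^(1/4)*c/4) + C2*cos(2^(3/4)*3^(1/4)*c/4))*exp(-2^(3/4)*3^(1/4)*c/4) + (C3*sin(2^(3/4)*3^(1/4)*c/4) + C4*cos(2^(3/4)*3^(1/4)*c/4))*exp(2^(3/4)*3^(1/4)*c/4)


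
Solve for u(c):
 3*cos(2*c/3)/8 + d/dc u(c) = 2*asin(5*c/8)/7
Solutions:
 u(c) = C1 + 2*c*asin(5*c/8)/7 + 2*sqrt(64 - 25*c^2)/35 - 9*sin(2*c/3)/16


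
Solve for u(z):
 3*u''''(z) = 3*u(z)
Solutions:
 u(z) = C1*exp(-z) + C2*exp(z) + C3*sin(z) + C4*cos(z)


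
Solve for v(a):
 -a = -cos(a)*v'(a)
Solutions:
 v(a) = C1 + Integral(a/cos(a), a)


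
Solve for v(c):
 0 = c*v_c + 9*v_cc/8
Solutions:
 v(c) = C1 + C2*erf(2*c/3)


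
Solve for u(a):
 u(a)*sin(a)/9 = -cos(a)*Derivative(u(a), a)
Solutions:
 u(a) = C1*cos(a)^(1/9)


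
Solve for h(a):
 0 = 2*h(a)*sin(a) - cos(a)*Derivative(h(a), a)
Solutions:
 h(a) = C1/cos(a)^2


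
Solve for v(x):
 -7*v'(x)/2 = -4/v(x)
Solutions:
 v(x) = -sqrt(C1 + 112*x)/7
 v(x) = sqrt(C1 + 112*x)/7


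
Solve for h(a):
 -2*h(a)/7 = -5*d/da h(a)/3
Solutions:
 h(a) = C1*exp(6*a/35)


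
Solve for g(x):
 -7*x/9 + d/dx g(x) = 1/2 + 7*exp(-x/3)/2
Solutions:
 g(x) = C1 + 7*x^2/18 + x/2 - 21*exp(-x/3)/2


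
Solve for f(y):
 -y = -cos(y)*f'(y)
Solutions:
 f(y) = C1 + Integral(y/cos(y), y)


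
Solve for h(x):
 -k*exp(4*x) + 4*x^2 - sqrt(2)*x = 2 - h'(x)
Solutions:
 h(x) = C1 + k*exp(4*x)/4 - 4*x^3/3 + sqrt(2)*x^2/2 + 2*x


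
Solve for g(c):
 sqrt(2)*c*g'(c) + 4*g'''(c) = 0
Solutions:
 g(c) = C1 + Integral(C2*airyai(-sqrt(2)*c/2) + C3*airybi(-sqrt(2)*c/2), c)


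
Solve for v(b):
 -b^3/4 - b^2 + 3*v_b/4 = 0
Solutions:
 v(b) = C1 + b^4/12 + 4*b^3/9


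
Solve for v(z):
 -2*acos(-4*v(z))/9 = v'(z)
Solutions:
 Integral(1/acos(-4*_y), (_y, v(z))) = C1 - 2*z/9


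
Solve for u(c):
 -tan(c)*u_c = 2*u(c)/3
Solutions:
 u(c) = C1/sin(c)^(2/3)


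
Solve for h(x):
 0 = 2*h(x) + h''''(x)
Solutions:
 h(x) = (C1*sin(2^(3/4)*x/2) + C2*cos(2^(3/4)*x/2))*exp(-2^(3/4)*x/2) + (C3*sin(2^(3/4)*x/2) + C4*cos(2^(3/4)*x/2))*exp(2^(3/4)*x/2)


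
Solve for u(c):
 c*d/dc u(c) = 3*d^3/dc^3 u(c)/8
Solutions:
 u(c) = C1 + Integral(C2*airyai(2*3^(2/3)*c/3) + C3*airybi(2*3^(2/3)*c/3), c)


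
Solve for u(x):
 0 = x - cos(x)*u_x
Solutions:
 u(x) = C1 + Integral(x/cos(x), x)


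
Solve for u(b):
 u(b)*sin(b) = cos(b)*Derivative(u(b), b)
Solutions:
 u(b) = C1/cos(b)


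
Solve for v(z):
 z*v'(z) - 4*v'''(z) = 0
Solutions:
 v(z) = C1 + Integral(C2*airyai(2^(1/3)*z/2) + C3*airybi(2^(1/3)*z/2), z)


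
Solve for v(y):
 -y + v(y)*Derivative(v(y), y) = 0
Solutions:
 v(y) = -sqrt(C1 + y^2)
 v(y) = sqrt(C1 + y^2)


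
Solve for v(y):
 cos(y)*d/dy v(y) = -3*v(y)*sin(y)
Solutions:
 v(y) = C1*cos(y)^3


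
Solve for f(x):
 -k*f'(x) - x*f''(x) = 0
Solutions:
 f(x) = C1 + x^(1 - re(k))*(C2*sin(log(x)*Abs(im(k))) + C3*cos(log(x)*im(k)))


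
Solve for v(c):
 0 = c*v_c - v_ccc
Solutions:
 v(c) = C1 + Integral(C2*airyai(c) + C3*airybi(c), c)


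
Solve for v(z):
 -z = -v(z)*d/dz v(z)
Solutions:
 v(z) = -sqrt(C1 + z^2)
 v(z) = sqrt(C1 + z^2)


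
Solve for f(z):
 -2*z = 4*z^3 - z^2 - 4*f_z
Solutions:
 f(z) = C1 + z^4/4 - z^3/12 + z^2/4


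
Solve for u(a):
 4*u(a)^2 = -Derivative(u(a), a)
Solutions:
 u(a) = 1/(C1 + 4*a)


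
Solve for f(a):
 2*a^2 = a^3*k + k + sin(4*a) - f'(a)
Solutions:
 f(a) = C1 + a^4*k/4 - 2*a^3/3 + a*k - cos(4*a)/4


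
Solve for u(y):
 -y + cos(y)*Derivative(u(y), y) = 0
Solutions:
 u(y) = C1 + Integral(y/cos(y), y)


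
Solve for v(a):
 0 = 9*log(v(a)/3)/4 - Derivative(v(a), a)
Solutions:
 4*Integral(1/(-log(_y) + log(3)), (_y, v(a)))/9 = C1 - a


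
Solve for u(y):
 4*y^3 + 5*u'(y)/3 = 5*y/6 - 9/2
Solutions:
 u(y) = C1 - 3*y^4/5 + y^2/4 - 27*y/10


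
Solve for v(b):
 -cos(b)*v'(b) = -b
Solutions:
 v(b) = C1 + Integral(b/cos(b), b)


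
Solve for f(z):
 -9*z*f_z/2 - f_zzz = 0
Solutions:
 f(z) = C1 + Integral(C2*airyai(-6^(2/3)*z/2) + C3*airybi(-6^(2/3)*z/2), z)


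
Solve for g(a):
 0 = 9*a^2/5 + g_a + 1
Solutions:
 g(a) = C1 - 3*a^3/5 - a


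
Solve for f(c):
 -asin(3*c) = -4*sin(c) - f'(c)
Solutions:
 f(c) = C1 + c*asin(3*c) + sqrt(1 - 9*c^2)/3 + 4*cos(c)


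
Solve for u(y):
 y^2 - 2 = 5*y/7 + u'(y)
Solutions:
 u(y) = C1 + y^3/3 - 5*y^2/14 - 2*y


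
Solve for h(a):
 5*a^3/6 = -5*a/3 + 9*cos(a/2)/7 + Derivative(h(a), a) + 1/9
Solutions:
 h(a) = C1 + 5*a^4/24 + 5*a^2/6 - a/9 - 18*sin(a/2)/7


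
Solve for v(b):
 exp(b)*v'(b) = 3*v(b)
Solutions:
 v(b) = C1*exp(-3*exp(-b))


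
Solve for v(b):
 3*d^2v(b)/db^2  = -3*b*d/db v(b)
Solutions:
 v(b) = C1 + C2*erf(sqrt(2)*b/2)


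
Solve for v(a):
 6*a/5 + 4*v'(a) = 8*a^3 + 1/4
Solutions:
 v(a) = C1 + a^4/2 - 3*a^2/20 + a/16


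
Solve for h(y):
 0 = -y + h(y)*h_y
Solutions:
 h(y) = -sqrt(C1 + y^2)
 h(y) = sqrt(C1 + y^2)


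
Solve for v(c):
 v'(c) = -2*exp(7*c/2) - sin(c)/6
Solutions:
 v(c) = C1 - 4*exp(7*c/2)/7 + cos(c)/6


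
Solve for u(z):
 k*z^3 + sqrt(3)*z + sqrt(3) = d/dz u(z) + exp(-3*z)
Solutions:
 u(z) = C1 + k*z^4/4 + sqrt(3)*z^2/2 + sqrt(3)*z + exp(-3*z)/3


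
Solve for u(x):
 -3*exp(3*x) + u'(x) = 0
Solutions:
 u(x) = C1 + exp(3*x)


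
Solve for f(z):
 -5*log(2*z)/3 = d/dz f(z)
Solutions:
 f(z) = C1 - 5*z*log(z)/3 - 5*z*log(2)/3 + 5*z/3


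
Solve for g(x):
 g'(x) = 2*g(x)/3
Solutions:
 g(x) = C1*exp(2*x/3)


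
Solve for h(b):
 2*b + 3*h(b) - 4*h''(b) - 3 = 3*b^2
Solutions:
 h(b) = C1*exp(-sqrt(3)*b/2) + C2*exp(sqrt(3)*b/2) + b^2 - 2*b/3 + 11/3


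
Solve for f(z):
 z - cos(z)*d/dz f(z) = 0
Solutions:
 f(z) = C1 + Integral(z/cos(z), z)


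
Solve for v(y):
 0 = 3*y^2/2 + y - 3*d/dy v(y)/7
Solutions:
 v(y) = C1 + 7*y^3/6 + 7*y^2/6


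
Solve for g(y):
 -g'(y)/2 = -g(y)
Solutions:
 g(y) = C1*exp(2*y)


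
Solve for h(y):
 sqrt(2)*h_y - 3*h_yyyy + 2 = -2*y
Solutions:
 h(y) = C1 + C4*exp(2^(1/6)*3^(2/3)*y/3) - sqrt(2)*y^2/2 - sqrt(2)*y + (C2*sin(6^(1/6)*y/2) + C3*cos(6^(1/6)*y/2))*exp(-2^(1/6)*3^(2/3)*y/6)


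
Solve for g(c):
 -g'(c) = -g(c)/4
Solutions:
 g(c) = C1*exp(c/4)


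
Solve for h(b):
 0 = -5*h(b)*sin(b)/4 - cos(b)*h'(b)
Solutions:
 h(b) = C1*cos(b)^(5/4)


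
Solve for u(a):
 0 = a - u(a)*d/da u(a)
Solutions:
 u(a) = -sqrt(C1 + a^2)
 u(a) = sqrt(C1 + a^2)


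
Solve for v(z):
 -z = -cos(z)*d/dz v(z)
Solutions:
 v(z) = C1 + Integral(z/cos(z), z)


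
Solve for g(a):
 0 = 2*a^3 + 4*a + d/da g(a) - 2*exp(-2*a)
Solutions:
 g(a) = C1 - a^4/2 - 2*a^2 - exp(-2*a)


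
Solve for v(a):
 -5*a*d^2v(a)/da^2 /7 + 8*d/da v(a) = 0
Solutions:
 v(a) = C1 + C2*a^(61/5)


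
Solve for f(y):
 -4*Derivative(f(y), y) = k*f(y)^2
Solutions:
 f(y) = 4/(C1 + k*y)


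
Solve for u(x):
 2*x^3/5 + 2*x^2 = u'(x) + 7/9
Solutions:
 u(x) = C1 + x^4/10 + 2*x^3/3 - 7*x/9


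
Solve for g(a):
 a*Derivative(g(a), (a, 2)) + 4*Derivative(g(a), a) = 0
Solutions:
 g(a) = C1 + C2/a^3


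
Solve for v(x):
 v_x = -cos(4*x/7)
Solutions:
 v(x) = C1 - 7*sin(4*x/7)/4


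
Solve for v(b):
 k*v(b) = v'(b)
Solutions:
 v(b) = C1*exp(b*k)


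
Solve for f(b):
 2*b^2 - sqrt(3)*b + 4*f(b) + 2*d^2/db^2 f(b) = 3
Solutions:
 f(b) = C1*sin(sqrt(2)*b) + C2*cos(sqrt(2)*b) - b^2/2 + sqrt(3)*b/4 + 5/4


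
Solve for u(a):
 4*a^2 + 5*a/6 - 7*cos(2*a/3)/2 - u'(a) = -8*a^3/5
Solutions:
 u(a) = C1 + 2*a^4/5 + 4*a^3/3 + 5*a^2/12 - 21*sin(2*a/3)/4


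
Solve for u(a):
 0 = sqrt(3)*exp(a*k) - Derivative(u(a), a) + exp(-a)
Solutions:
 u(a) = C1 - exp(-a) + sqrt(3)*exp(a*k)/k


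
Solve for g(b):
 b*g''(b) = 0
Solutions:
 g(b) = C1 + C2*b


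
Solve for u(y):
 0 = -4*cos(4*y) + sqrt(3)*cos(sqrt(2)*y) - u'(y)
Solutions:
 u(y) = C1 - sin(4*y) + sqrt(6)*sin(sqrt(2)*y)/2


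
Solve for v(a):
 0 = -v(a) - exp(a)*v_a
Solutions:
 v(a) = C1*exp(exp(-a))


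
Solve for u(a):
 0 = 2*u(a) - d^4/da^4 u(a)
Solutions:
 u(a) = C1*exp(-2^(1/4)*a) + C2*exp(2^(1/4)*a) + C3*sin(2^(1/4)*a) + C4*cos(2^(1/4)*a)


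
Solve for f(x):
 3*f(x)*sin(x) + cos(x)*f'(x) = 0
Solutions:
 f(x) = C1*cos(x)^3


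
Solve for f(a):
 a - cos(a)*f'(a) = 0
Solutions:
 f(a) = C1 + Integral(a/cos(a), a)


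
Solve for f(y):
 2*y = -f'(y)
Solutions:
 f(y) = C1 - y^2


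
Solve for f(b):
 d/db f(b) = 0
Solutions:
 f(b) = C1


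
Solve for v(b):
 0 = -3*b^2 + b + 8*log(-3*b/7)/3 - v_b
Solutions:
 v(b) = C1 - b^3 + b^2/2 + 8*b*log(-b)/3 + 8*b*(-log(7) - 1 + log(3))/3


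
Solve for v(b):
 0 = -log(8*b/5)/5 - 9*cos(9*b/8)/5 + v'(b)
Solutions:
 v(b) = C1 + b*log(b)/5 - b*log(5)/5 - b/5 + 3*b*log(2)/5 + 8*sin(9*b/8)/5


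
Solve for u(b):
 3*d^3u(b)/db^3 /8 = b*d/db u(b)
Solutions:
 u(b) = C1 + Integral(C2*airyai(2*3^(2/3)*b/3) + C3*airybi(2*3^(2/3)*b/3), b)


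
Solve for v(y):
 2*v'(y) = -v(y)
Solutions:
 v(y) = C1*exp(-y/2)


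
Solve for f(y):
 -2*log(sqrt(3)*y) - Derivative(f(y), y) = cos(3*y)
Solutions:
 f(y) = C1 - 2*y*log(y) - y*log(3) + 2*y - sin(3*y)/3


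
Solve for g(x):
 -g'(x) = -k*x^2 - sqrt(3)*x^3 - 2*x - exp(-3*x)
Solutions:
 g(x) = C1 + k*x^3/3 + sqrt(3)*x^4/4 + x^2 - exp(-3*x)/3


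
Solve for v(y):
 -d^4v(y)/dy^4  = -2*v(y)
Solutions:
 v(y) = C1*exp(-2^(1/4)*y) + C2*exp(2^(1/4)*y) + C3*sin(2^(1/4)*y) + C4*cos(2^(1/4)*y)


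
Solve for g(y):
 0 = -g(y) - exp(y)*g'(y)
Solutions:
 g(y) = C1*exp(exp(-y))


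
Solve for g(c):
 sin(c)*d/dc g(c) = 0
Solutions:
 g(c) = C1


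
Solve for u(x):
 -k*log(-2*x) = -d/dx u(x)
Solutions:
 u(x) = C1 + k*x*log(-x) + k*x*(-1 + log(2))


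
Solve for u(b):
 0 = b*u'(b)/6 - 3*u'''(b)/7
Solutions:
 u(b) = C1 + Integral(C2*airyai(84^(1/3)*b/6) + C3*airybi(84^(1/3)*b/6), b)


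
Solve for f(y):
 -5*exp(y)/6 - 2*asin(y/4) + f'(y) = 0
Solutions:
 f(y) = C1 + 2*y*asin(y/4) + 2*sqrt(16 - y^2) + 5*exp(y)/6


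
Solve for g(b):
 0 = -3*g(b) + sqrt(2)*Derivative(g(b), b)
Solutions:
 g(b) = C1*exp(3*sqrt(2)*b/2)


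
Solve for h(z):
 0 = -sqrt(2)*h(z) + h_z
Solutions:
 h(z) = C1*exp(sqrt(2)*z)


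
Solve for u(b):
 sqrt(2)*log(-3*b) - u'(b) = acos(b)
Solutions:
 u(b) = C1 + sqrt(2)*b*(log(-b) - 1) - b*acos(b) + sqrt(2)*b*log(3) + sqrt(1 - b^2)


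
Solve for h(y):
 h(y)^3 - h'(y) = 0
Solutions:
 h(y) = -sqrt(2)*sqrt(-1/(C1 + y))/2
 h(y) = sqrt(2)*sqrt(-1/(C1 + y))/2


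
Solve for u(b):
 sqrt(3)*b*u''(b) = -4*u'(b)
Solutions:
 u(b) = C1 + C2*b^(1 - 4*sqrt(3)/3)


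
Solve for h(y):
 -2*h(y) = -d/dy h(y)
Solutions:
 h(y) = C1*exp(2*y)


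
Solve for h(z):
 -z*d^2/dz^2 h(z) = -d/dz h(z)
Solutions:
 h(z) = C1 + C2*z^2


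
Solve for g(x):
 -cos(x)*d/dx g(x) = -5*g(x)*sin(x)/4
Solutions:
 g(x) = C1/cos(x)^(5/4)


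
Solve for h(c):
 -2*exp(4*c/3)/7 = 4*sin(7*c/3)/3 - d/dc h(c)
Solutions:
 h(c) = C1 + 3*exp(4*c/3)/14 - 4*cos(7*c/3)/7


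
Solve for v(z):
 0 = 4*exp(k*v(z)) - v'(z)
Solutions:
 v(z) = Piecewise((log(-1/(C1*k + 4*k*z))/k, Ne(k, 0)), (nan, True))
 v(z) = Piecewise((C1 + 4*z, Eq(k, 0)), (nan, True))


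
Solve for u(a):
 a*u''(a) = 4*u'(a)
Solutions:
 u(a) = C1 + C2*a^5


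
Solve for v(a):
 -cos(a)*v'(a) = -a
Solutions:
 v(a) = C1 + Integral(a/cos(a), a)


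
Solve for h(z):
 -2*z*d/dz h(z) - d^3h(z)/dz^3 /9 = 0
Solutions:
 h(z) = C1 + Integral(C2*airyai(-18^(1/3)*z) + C3*airybi(-18^(1/3)*z), z)


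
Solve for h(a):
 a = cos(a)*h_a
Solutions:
 h(a) = C1 + Integral(a/cos(a), a)


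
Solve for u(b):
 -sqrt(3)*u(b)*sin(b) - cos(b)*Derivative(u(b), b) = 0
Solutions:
 u(b) = C1*cos(b)^(sqrt(3))


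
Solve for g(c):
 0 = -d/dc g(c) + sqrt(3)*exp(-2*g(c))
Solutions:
 g(c) = log(-sqrt(C1 + 2*sqrt(3)*c))
 g(c) = log(C1 + 2*sqrt(3)*c)/2


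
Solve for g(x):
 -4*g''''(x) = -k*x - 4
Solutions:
 g(x) = C1 + C2*x + C3*x^2 + C4*x^3 + k*x^5/480 + x^4/24


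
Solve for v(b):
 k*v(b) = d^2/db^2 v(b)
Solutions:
 v(b) = C1*exp(-b*sqrt(k)) + C2*exp(b*sqrt(k))


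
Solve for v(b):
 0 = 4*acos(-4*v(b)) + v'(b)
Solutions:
 Integral(1/acos(-4*_y), (_y, v(b))) = C1 - 4*b


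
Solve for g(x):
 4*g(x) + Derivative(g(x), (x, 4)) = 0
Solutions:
 g(x) = (C1*sin(x) + C2*cos(x))*exp(-x) + (C3*sin(x) + C4*cos(x))*exp(x)


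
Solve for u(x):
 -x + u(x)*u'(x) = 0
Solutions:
 u(x) = -sqrt(C1 + x^2)
 u(x) = sqrt(C1 + x^2)


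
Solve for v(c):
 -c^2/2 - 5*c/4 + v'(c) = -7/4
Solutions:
 v(c) = C1 + c^3/6 + 5*c^2/8 - 7*c/4


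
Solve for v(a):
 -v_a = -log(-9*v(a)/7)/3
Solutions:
 -3*Integral(1/(log(-_y) - log(7) + 2*log(3)), (_y, v(a))) = C1 - a


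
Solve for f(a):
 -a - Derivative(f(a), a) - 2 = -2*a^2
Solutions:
 f(a) = C1 + 2*a^3/3 - a^2/2 - 2*a


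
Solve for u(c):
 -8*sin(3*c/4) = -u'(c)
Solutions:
 u(c) = C1 - 32*cos(3*c/4)/3


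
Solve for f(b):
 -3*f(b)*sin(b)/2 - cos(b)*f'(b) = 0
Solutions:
 f(b) = C1*cos(b)^(3/2)


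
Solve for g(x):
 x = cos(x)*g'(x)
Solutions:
 g(x) = C1 + Integral(x/cos(x), x)


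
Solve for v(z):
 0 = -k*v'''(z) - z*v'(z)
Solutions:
 v(z) = C1 + Integral(C2*airyai(z*(-1/k)^(1/3)) + C3*airybi(z*(-1/k)^(1/3)), z)


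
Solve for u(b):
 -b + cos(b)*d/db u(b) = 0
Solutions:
 u(b) = C1 + Integral(b/cos(b), b)


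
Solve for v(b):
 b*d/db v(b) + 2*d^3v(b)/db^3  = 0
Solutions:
 v(b) = C1 + Integral(C2*airyai(-2^(2/3)*b/2) + C3*airybi(-2^(2/3)*b/2), b)


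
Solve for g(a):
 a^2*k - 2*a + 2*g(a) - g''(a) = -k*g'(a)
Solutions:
 g(a) = C1*exp(a*(k - sqrt(k^2 + 8))/2) + C2*exp(a*(k + sqrt(k^2 + 8))/2) - a^2*k/2 + a*k^2/2 + a - k^3/4 - k


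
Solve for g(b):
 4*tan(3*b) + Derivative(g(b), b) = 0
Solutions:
 g(b) = C1 + 4*log(cos(3*b))/3


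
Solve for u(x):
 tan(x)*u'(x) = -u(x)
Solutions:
 u(x) = C1/sin(x)


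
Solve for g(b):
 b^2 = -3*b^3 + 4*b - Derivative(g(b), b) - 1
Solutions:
 g(b) = C1 - 3*b^4/4 - b^3/3 + 2*b^2 - b


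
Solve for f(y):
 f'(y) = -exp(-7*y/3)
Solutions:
 f(y) = C1 + 3*exp(-7*y/3)/7


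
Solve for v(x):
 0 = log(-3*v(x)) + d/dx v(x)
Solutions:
 Integral(1/(log(-_y) + log(3)), (_y, v(x))) = C1 - x


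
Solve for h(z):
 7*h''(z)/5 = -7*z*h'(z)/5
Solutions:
 h(z) = C1 + C2*erf(sqrt(2)*z/2)


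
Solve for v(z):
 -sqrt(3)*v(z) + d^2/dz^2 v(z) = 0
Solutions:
 v(z) = C1*exp(-3^(1/4)*z) + C2*exp(3^(1/4)*z)


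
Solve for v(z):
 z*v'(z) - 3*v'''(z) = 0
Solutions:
 v(z) = C1 + Integral(C2*airyai(3^(2/3)*z/3) + C3*airybi(3^(2/3)*z/3), z)


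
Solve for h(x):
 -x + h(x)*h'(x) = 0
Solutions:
 h(x) = -sqrt(C1 + x^2)
 h(x) = sqrt(C1 + x^2)


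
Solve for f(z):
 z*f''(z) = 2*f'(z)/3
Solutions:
 f(z) = C1 + C2*z^(5/3)


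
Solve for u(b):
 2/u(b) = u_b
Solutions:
 u(b) = -sqrt(C1 + 4*b)
 u(b) = sqrt(C1 + 4*b)


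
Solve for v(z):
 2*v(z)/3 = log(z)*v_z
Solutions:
 v(z) = C1*exp(2*li(z)/3)


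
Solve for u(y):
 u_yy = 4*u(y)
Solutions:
 u(y) = C1*exp(-2*y) + C2*exp(2*y)


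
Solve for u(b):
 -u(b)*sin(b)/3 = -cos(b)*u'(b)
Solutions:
 u(b) = C1/cos(b)^(1/3)


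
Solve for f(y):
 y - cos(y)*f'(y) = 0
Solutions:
 f(y) = C1 + Integral(y/cos(y), y)


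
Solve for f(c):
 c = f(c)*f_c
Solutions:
 f(c) = -sqrt(C1 + c^2)
 f(c) = sqrt(C1 + c^2)


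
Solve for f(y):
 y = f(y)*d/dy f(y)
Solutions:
 f(y) = -sqrt(C1 + y^2)
 f(y) = sqrt(C1 + y^2)


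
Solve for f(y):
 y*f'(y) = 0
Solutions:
 f(y) = C1


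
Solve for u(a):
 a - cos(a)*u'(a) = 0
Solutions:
 u(a) = C1 + Integral(a/cos(a), a)


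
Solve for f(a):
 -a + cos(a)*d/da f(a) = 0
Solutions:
 f(a) = C1 + Integral(a/cos(a), a)


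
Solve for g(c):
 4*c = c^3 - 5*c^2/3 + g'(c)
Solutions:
 g(c) = C1 - c^4/4 + 5*c^3/9 + 2*c^2


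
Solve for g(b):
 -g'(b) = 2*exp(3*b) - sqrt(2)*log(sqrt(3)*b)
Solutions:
 g(b) = C1 + sqrt(2)*b*log(b) + sqrt(2)*b*(-1 + log(3)/2) - 2*exp(3*b)/3


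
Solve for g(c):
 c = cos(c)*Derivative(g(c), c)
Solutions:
 g(c) = C1 + Integral(c/cos(c), c)


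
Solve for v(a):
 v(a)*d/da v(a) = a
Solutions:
 v(a) = -sqrt(C1 + a^2)
 v(a) = sqrt(C1 + a^2)
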